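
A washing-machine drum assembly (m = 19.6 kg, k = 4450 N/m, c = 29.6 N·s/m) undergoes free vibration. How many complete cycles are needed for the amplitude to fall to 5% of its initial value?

10 cycles

ζ = c/(2√(km)) = 29.6/(2√(4450 × 19.6)) = 29.6/590.7 = 0.05011.
Logarithmic decrement δ = 2πζ/√(1 − ζ²) = 2π × 0.05011/√(1 − 0.00251) = 0.3153.
x_n/x₀ = e^(−nδ) ≤ 0.05; take ln: n ≥ ln(1/0.05)/δ = 2.996/0.3153 = 9.502.
So 10 complete cycles are required.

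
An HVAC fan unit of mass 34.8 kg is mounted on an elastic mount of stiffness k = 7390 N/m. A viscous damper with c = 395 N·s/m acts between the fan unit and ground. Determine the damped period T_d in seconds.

ω_n = √(k/m) = √(7390/34.8) = 14.57 rad/s.
Critical damping c_c = 2√(k·m) = 2√(7390 × 34.8) = 1014 N·s/m, so ζ = c/c_c = 395/1014 = 0.3895.
ω_d = ω_n√(1 − ζ²) = 14.57 × √(1 − 0.152) = 13.42 rad/s.
T_d = 2π/ω_d = 0.4681 s.

0.468 s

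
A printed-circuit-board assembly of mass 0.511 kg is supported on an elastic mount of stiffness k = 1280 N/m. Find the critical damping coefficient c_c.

c_c = 2√(k·m) = 2√(1280 × 0.511) = 2 × 25.57 = 51.15 N·s/m.

51.1 N·s/m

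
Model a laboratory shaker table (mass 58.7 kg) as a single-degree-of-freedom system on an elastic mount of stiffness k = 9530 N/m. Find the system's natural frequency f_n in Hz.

ω_n = √(k/m) = √(9530/58.7) = √162.4 = 12.74 rad/s.
f_n = ω_n/(2π) = 12.74/6.283 = 2.028 Hz.

2.03 Hz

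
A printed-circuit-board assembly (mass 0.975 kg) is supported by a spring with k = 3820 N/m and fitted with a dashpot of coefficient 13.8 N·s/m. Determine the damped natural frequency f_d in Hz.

9.90 Hz

ω_n = √(k/m) = √(3820/0.975) = 62.59 rad/s.
Critical damping c_c = 2√(k·m) = 2√(3820 × 0.975) = 122.1 N·s/m, so ζ = c/c_c = 13.8/122.1 = 0.1131.
ω_d = ω_n√(1 − ζ²) = 62.59 × √(1 − 0.0128) = 62.19 rad/s.
f_d = ω_d/(2π) = 9.898 Hz.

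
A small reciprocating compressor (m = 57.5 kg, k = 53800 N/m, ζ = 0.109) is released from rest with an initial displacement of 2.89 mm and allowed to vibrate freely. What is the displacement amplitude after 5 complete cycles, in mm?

0.0922 mm

Logarithmic decrement δ = 2πζ/√(1 − ζ²) = 2π × 0.1090/√(1 − 0.0119) = 0.6890.
After n cycles, x_n/x₀ = e^(−nδ), so x_5 = 2.89 × e^(−5 × 0.6890) = 2.89 × 0.03191 = 0.09222 mm.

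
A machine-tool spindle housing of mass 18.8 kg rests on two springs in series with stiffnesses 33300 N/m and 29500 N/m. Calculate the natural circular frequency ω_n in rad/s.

28.8 rad/s

Series springs: 1/k_eq = 1/33300 + 1/29500 = 6.393×10^-5, so k_eq = 15640 N/m.
ω_n = √(k_eq/m) = √(15640/18.8) = √832.0 = 28.85 rad/s.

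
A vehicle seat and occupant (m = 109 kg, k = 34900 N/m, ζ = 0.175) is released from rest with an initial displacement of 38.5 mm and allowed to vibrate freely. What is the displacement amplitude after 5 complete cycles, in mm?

Logarithmic decrement δ = 2πζ/√(1 − ζ²) = 2π × 0.1750/√(1 − 0.0306) = 1.117.
After n cycles, x_n/x₀ = e^(−nδ), so x_5 = 38.5 × e^(−5 × 1.117) = 38.5 × 0.003758 = 0.1447 mm.

0.145 mm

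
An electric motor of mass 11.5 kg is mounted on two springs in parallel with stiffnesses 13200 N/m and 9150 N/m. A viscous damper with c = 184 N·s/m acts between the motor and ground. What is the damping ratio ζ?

Parallel springs add: k_eq = 13200 + 9150 = 22350 N/m.
ω_n = √(k_eq/m) = √(22350/11.5) = 44.08 rad/s.
Critical damping c_c = 2√(k_eq·m) = 2√(22350 × 11.5) = 1014 N·s/m, so ζ = c/c_c = 184/1014 = 0.1815.

0.181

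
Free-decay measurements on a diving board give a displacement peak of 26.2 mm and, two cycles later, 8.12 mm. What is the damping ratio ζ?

0.0928

Logarithmic decrement δ = (1/n)·ln(x₀/x_n) = (1/2)·ln(26.2/8.12) = (1/2)·ln(3.227) = 0.5857.
ζ = δ/√(4π² + δ²) = 0.5857/√(39.48 + 0.343) = 0.5857/6.310 = 0.09282.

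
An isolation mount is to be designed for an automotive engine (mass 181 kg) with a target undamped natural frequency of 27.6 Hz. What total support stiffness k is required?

5440000 N/m

ω_n = 2πf_n = 2π × 27.6 = 173.4 rad/s.
k = m·ω_n² = 181 × 173.4² = 181 × 30070 = 5443000 N/m.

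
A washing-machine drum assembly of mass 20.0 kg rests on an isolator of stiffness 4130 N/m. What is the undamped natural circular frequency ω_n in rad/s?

14.4 rad/s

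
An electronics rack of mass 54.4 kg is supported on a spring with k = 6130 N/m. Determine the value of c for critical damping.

1150 N·s/m

c_c = 2√(k·m) = 2√(6130 × 54.4) = 2 × 577.5 = 1155 N·s/m.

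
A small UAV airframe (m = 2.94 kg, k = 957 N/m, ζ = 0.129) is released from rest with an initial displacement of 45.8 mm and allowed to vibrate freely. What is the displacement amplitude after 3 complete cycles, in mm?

3.94 mm

Logarithmic decrement δ = 2πζ/√(1 − ζ²) = 2π × 0.1290/√(1 − 0.0166) = 0.8174.
After n cycles, x_n/x₀ = e^(−nδ), so x_3 = 45.8 × e^(−3 × 0.8174) = 45.8 × 0.08611 = 3.944 mm.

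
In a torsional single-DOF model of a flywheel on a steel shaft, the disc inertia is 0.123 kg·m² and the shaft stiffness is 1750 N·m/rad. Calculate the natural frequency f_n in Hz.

19.0 Hz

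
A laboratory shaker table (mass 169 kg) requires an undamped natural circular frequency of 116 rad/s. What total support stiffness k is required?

2270000 N/m

k = m·ω_n² = 169 × 116.0² = 169 × 13460 = 2274000 N/m.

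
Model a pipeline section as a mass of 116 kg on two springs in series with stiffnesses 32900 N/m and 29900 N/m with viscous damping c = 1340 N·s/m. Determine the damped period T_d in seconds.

0.623 s

Series springs: 1/k_eq = 1/32900 + 1/29900 = 6.384×10^-5, so k_eq = 15660 N/m.
ω_n = √(k_eq/m) = √(15660/116) = 11.62 rad/s.
Critical damping c_c = 2√(k_eq·m) = 2√(15660 × 116) = 2696 N·s/m, so ζ = c/c_c = 1340/2696 = 0.4970.
ω_d = ω_n√(1 − ζ²) = 11.62 × √(1 − 0.247) = 10.08 rad/s.
T_d = 2π/ω_d = 0.6231 s.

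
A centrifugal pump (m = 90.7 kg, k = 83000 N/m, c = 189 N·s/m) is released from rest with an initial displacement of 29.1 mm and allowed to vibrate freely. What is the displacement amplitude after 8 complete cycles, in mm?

5.15 mm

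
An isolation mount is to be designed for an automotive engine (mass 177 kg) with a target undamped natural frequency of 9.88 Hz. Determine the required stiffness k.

ω_n = 2πf_n = 2π × 9.88 = 62.08 rad/s.
k = m·ω_n² = 177 × 62.08² = 177 × 3854 = 682100 N/m.

682000 N/m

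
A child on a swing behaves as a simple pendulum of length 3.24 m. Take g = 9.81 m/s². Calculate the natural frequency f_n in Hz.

For a simple pendulum ω_n = √(g/L) = √(9.81/3.24) = √3.028 = 1.740 rad/s.
f_n = ω_n/(2π) = 1.740/6.283 = 0.2769 Hz.

0.277 Hz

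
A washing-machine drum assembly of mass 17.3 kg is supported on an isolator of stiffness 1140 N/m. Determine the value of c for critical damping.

281 N·s/m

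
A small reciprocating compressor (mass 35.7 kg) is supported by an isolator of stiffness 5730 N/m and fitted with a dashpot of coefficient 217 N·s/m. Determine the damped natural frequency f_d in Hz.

1.96 Hz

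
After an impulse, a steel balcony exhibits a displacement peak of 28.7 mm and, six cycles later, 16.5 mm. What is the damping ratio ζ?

0.0147

Logarithmic decrement δ = (1/n)·ln(x₀/x_n) = (1/6)·ln(28.7/16.5) = (1/6)·ln(1.739) = 0.09226.
ζ = δ/√(4π² + δ²) = 0.09226/√(39.48 + 0.00851) = 0.09226/6.284 = 0.01468.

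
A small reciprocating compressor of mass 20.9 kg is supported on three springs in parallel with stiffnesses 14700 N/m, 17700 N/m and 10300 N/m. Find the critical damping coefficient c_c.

1890 N·s/m

Parallel springs add: k_eq = 14700 + 17700 + 10300 = 42700 N/m.
c_c = 2√(k_eq·m) = 2√(42700 × 20.9) = 2 × 944.7 = 1889 N·s/m.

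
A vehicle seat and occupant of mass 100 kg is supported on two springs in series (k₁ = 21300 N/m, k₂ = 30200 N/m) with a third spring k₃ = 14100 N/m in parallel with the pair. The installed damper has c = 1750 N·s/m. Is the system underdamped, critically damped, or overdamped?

Series pair: k_s = k₁k₂/(k₁+k₂) = (21300)(30200)/(21300 + 30200) = 12490 N/m. In parallel with k₃: k_eq = 12490 + 14100 = 26590 N/m.
c_c = 2√(k_eq·m) = 3261 N·s/m; ζ = c/c_c = 1750/3261 = 0.537.
Since ζ < 1 the system is underdamped.

underdamped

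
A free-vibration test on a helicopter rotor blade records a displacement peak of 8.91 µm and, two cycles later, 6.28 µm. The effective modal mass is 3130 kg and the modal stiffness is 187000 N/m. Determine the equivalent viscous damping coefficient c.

1350 N·s/m

Logarithmic decrement δ = (1/n)·ln(x₀/x_n) = (1/2)·ln(8.91/6.28) = (1/2)·ln(1.419) = 0.1749.
ζ = δ/√(4π² + δ²) = 0.1749/√(39.48 + 0.0306) = 0.1749/6.286 = 0.02783.
c = ζ · 2√(km) = 0.02783 × 2√(187000 × 3130) = 0.02783 × 48390 = 1346 N·s/m.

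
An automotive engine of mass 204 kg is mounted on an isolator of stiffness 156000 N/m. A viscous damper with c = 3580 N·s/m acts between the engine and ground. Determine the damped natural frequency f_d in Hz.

ω_n = √(k/m) = √(156000/204) = 27.65 rad/s.
Critical damping c_c = 2√(k·m) = 2√(156000 × 204) = 11280 N·s/m, so ζ = c/c_c = 3580/11280 = 0.3173.
ω_d = ω_n√(1 − ζ²) = 27.65 × √(1 − 0.101) = 26.22 rad/s.
f_d = ω_d/(2π) = 4.174 Hz.

4.17 Hz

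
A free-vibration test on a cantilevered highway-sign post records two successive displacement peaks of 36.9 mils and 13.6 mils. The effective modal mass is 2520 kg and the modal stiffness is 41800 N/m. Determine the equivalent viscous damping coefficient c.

3220 N·s/m

Logarithmic decrement δ = (1/n)·ln(x₀/x_n) = (1/1)·ln(36.9/13.6) = (1/1)·ln(2.713) = 0.9981.
ζ = δ/√(4π² + δ²) = 0.9981/√(39.48 + 0.996) = 0.9981/6.362 = 0.1569.
c = ζ · 2√(km) = 0.1569 × 2√(41800 × 2520) = 0.1569 × 20530 = 3220 N·s/m.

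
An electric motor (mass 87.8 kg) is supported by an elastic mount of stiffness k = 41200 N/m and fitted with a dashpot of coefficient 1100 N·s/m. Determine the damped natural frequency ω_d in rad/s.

ω_n = √(k/m) = √(41200/87.8) = 21.66 rad/s.
Critical damping c_c = 2√(k·m) = 2√(41200 × 87.8) = 3804 N·s/m, so ζ = c/c_c = 1100/3804 = 0.2892.
ω_d = ω_n√(1 − ζ²) = 21.66 × √(1 − 0.0836) = 20.74 rad/s.

20.7 rad/s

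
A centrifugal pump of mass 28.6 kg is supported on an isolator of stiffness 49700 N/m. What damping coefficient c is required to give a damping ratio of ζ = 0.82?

c_c = 2√(k·m) = 2√(49700 × 28.6) = 2384 N·s/m.
c = ζ·c_c = 0.82 × 2384 = 1955 N·s/m.

1960 N·s/m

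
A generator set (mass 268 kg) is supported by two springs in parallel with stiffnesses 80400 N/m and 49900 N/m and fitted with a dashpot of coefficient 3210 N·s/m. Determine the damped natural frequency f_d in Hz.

3.38 Hz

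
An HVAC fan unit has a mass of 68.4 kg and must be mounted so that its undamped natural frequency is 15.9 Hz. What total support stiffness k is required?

683000 N/m

ω_n = 2πf_n = 2π × 15.9 = 99.90 rad/s.
k = m·ω_n² = 68.4 × 99.90² = 68.4 × 9981 = 682700 N/m.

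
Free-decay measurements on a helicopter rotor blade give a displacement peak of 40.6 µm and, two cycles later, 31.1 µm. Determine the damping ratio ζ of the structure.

Logarithmic decrement δ = (1/n)·ln(x₀/x_n) = (1/2)·ln(40.6/31.1) = (1/2)·ln(1.305) = 0.1333.
ζ = δ/√(4π² + δ²) = 0.1333/√(39.48 + 0.0178) = 0.1333/6.285 = 0.02121.

0.0212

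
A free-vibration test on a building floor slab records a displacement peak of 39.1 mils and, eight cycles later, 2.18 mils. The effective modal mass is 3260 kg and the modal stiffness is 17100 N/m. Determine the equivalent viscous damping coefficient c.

856 N·s/m

Logarithmic decrement δ = (1/n)·ln(x₀/x_n) = (1/8)·ln(39.1/2.18) = (1/8)·ln(17.94) = 0.3608.
ζ = δ/√(4π² + δ²) = 0.3608/√(39.48 + 0.130) = 0.3608/6.294 = 0.05734.
c = ζ · 2√(km) = 0.05734 × 2√(17100 × 3260) = 0.05734 × 14930 = 856.2 N·s/m.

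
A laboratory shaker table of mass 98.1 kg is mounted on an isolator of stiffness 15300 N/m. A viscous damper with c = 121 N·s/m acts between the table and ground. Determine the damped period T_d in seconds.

ω_n = √(k/m) = √(15300/98.1) = 12.49 rad/s.
Critical damping c_c = 2√(k·m) = 2√(15300 × 98.1) = 2450 N·s/m, so ζ = c/c_c = 121/2450 = 0.04938.
ω_d = ω_n√(1 − ζ²) = 12.49 × √(1 − 0.00244) = 12.47 rad/s.
T_d = 2π/ω_d = 0.5037 s.

0.504 s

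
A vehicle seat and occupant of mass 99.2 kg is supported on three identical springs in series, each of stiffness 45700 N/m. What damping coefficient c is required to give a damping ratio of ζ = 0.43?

1060 N·s/m

Series springs: 1/k_eq = 3/45700, so k_eq = 45700/3 = 15230 N/m.
c_c = 2√(k_eq·m) = 2√(15230 × 99.2) = 2459 N·s/m.
c = ζ·c_c = 0.43 × 2459 = 1057 N·s/m.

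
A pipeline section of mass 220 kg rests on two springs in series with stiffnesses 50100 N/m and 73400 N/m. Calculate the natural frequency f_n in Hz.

Series springs: 1/k_eq = 1/50100 + 1/73400 = 3.358×10^-5, so k_eq = 29780 N/m.
ω_n = √(k_eq/m) = √(29780/220) = √135.3 = 11.63 rad/s.
f_n = ω_n/(2π) = 11.63/6.283 = 1.852 Hz.

1.85 Hz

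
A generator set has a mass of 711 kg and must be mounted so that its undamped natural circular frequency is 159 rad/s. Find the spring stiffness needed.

18000000 N/m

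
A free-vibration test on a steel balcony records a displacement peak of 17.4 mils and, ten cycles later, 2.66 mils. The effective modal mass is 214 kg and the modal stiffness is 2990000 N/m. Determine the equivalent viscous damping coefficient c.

1510 N·s/m

Logarithmic decrement δ = (1/n)·ln(x₀/x_n) = (1/10)·ln(17.4/2.66) = (1/10)·ln(6.541) = 0.1878.
ζ = δ/√(4π² + δ²) = 0.1878/√(39.48 + 0.0353) = 0.1878/6.286 = 0.02988.
c = ζ · 2√(km) = 0.02988 × 2√(2990000 × 214) = 0.02988 × 50590 = 1512 N·s/m.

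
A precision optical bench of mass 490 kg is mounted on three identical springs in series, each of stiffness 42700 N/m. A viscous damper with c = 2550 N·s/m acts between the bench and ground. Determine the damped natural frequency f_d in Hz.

Series springs: 1/k_eq = 3/42700, so k_eq = 42700/3 = 14230 N/m.
ω_n = √(k_eq/m) = √(14230/490) = 5.390 rad/s.
Critical damping c_c = 2√(k_eq·m) = 2√(14230 × 490) = 5282 N·s/m, so ζ = c/c_c = 2550/5282 = 0.4828.
ω_d = ω_n√(1 − ζ²) = 5.390 × √(1 − 0.233) = 4.720 rad/s.
f_d = ω_d/(2π) = 0.7512 Hz.

0.751 Hz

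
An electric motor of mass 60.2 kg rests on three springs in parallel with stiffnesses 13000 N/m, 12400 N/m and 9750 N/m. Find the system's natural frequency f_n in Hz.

3.85 Hz

Parallel springs add: k_eq = 13000 + 12400 + 9750 = 35150 N/m.
ω_n = √(k_eq/m) = √(35150/60.2) = √583.9 = 24.16 rad/s.
f_n = ω_n/(2π) = 24.16/6.283 = 3.846 Hz.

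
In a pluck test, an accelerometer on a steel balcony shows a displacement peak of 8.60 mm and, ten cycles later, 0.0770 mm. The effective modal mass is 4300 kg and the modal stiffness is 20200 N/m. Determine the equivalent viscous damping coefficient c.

Logarithmic decrement δ = (1/n)·ln(x₀/x_n) = (1/10)·ln(8.60/0.0770) = (1/10)·ln(111.7) = 0.4716.
ζ = δ/√(4π² + δ²) = 0.4716/√(39.48 + 0.222) = 0.4716/6.301 = 0.07484.
c = ζ · 2√(km) = 0.07484 × 2√(20200 × 4300) = 0.07484 × 18640 = 1395 N·s/m.

1400 N·s/m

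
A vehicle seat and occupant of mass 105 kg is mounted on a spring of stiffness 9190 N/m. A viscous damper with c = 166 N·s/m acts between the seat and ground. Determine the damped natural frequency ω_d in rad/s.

ω_n = √(k/m) = √(9190/105) = 9.355 rad/s.
Critical damping c_c = 2√(k·m) = 2√(9190 × 105) = 1965 N·s/m, so ζ = c/c_c = 166/1965 = 0.08449.
ω_d = ω_n√(1 − ζ²) = 9.355 × √(1 − 0.00714) = 9.322 rad/s.

9.32 rad/s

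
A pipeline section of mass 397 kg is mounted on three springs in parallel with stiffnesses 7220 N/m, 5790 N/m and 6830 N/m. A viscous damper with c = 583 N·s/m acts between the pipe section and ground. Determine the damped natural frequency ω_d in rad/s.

7.03 rad/s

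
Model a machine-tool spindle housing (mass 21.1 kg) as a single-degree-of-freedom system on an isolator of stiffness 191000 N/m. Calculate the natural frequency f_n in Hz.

15.1 Hz

ω_n = √(k/m) = √(191000/21.1) = √9052 = 95.14 rad/s.
f_n = ω_n/(2π) = 95.14/6.283 = 15.14 Hz.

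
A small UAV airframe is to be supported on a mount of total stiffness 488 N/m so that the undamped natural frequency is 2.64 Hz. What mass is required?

ω_n = 2πf_n = 2π × 2.64 = 16.59 rad/s.
m = k/ω_n² = 488/16.59² = 488/275.1 = 1.774 kg.

1.77 kg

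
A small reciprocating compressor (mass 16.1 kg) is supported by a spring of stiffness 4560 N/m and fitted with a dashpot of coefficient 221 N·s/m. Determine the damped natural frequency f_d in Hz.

2.45 Hz

ω_n = √(k/m) = √(4560/16.1) = 16.83 rad/s.
Critical damping c_c = 2√(k·m) = 2√(4560 × 16.1) = 541.9 N·s/m, so ζ = c/c_c = 221/541.9 = 0.4078.
ω_d = ω_n√(1 − ζ²) = 16.83 × √(1 − 0.166) = 15.37 rad/s.
f_d = ω_d/(2π) = 2.446 Hz.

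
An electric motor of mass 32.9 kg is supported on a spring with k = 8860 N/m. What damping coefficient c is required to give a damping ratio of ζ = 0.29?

313 N·s/m

c_c = 2√(k·m) = 2√(8860 × 32.9) = 1080 N·s/m.
c = ζ·c_c = 0.29 × 1080 = 313.1 N·s/m.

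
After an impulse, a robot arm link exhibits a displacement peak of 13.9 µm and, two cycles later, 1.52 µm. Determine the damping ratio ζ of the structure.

Logarithmic decrement δ = (1/n)·ln(x₀/x_n) = (1/2)·ln(13.9/1.52) = (1/2)·ln(9.145) = 1.107.
ζ = δ/√(4π² + δ²) = 1.107/√(39.48 + 1.22) = 1.107/6.380 = 0.1734.

0.173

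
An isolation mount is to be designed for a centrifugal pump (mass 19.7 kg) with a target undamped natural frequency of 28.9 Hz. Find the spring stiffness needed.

ω_n = 2πf_n = 2π × 28.9 = 181.6 rad/s.
k = m·ω_n² = 19.7 × 181.6² = 19.7 × 32970 = 649600 N/m.

650000 N/m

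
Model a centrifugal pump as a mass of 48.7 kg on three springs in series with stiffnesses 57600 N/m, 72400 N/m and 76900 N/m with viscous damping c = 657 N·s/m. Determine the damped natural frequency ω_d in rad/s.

20.5 rad/s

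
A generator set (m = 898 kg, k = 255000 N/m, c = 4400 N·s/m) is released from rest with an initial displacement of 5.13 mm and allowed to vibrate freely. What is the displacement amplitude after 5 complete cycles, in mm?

ζ = c/(2√(km)) = 4400/(2√(255000 × 898)) = 4400/30260 = 0.1454.
Logarithmic decrement δ = 2πζ/√(1 − ζ²) = 2π × 0.1454/√(1 − 0.0211) = 0.9233.
After n cycles, x_n/x₀ = e^(−nδ), so x_5 = 5.13 × e^(−5 × 0.9233) = 5.13 × 0.009888 = 0.05073 mm.

0.0507 mm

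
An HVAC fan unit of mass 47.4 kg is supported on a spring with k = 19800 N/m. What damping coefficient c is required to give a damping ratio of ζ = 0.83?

c_c = 2√(k·m) = 2√(19800 × 47.4) = 1938 N·s/m.
c = ζ·c_c = 0.83 × 1938 = 1608 N·s/m.

1610 N·s/m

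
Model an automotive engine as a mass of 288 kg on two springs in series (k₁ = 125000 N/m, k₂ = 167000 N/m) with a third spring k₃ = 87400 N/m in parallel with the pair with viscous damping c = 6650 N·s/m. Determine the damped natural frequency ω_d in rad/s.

20.5 rad/s

Series pair: k_s = k₁k₂/(k₁+k₂) = (125000)(167000)/(125000 + 167000) = 71490 N/m. In parallel with k₃: k_eq = 71490 + 87400 = 158900 N/m.
ω_n = √(k_eq/m) = √(158900/288) = 23.49 rad/s.
Critical damping c_c = 2√(k_eq·m) = 2√(158900 × 288) = 13530 N·s/m, so ζ = c/c_c = 6650/13530 = 0.4915.
ω_d = ω_n√(1 − ζ²) = 23.49 × √(1 − 0.242) = 20.46 rad/s.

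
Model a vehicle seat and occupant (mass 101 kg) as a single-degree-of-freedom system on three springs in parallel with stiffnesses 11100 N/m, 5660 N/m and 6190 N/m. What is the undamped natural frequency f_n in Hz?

Parallel springs add: k_eq = 11100 + 5660 + 6190 = 22950 N/m.
ω_n = √(k_eq/m) = √(22950/101) = √227.2 = 15.07 rad/s.
f_n = ω_n/(2π) = 15.07/6.283 = 2.399 Hz.

2.40 Hz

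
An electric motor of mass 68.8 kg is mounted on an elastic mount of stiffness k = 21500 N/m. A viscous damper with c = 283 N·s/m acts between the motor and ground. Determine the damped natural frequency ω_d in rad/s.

ω_n = √(k/m) = √(21500/68.8) = 17.68 rad/s.
Critical damping c_c = 2√(k·m) = 2√(21500 × 68.8) = 2432 N·s/m, so ζ = c/c_c = 283/2432 = 0.1163.
ω_d = ω_n√(1 − ζ²) = 17.68 × √(1 − 0.0135) = 17.56 rad/s.

17.6 rad/s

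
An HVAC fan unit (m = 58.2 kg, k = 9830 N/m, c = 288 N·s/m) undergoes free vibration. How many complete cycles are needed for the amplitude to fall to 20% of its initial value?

2 cycles

ζ = c/(2√(km)) = 288/(2√(9830 × 58.2)) = 288/1513 = 0.1904.
Logarithmic decrement δ = 2πζ/√(1 − ζ²) = 2π × 0.1904/√(1 − 0.0362) = 1.218.
x_n/x₀ = e^(−nδ) ≤ 0.2; take ln: n ≥ ln(1/0.2)/δ = 1.609/1.218 = 1.321.
So 2 complete cycles are required.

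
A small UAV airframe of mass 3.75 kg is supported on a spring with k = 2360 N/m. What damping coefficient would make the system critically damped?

188 N·s/m

c_c = 2√(k·m) = 2√(2360 × 3.75) = 2 × 94.07 = 188.1 N·s/m.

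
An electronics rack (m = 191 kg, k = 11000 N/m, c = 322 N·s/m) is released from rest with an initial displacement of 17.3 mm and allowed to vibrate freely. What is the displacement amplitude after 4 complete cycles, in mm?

1.04 mm

ζ = c/(2√(km)) = 322/(2√(11000 × 191)) = 322/2899 = 0.1111.
Logarithmic decrement δ = 2πζ/√(1 − ζ²) = 2π × 0.1111/√(1 − 0.0123) = 0.7022.
After n cycles, x_n/x₀ = e^(−nδ), so x_4 = 17.3 × e^(−4 × 0.7022) = 17.3 × 0.06027 = 1.043 mm.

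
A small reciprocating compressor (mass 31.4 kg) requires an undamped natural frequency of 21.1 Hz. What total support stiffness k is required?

ω_n = 2πf_n = 2π × 21.1 = 132.6 rad/s.
k = m·ω_n² = 31.4 × 132.6² = 31.4 × 17580 = 551900 N/m.

552000 N/m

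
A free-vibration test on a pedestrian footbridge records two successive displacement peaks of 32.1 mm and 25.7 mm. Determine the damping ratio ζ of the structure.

0.0354

Logarithmic decrement δ = (1/n)·ln(x₀/x_n) = (1/1)·ln(32.1/25.7) = (1/1)·ln(1.249) = 0.2224.
ζ = δ/√(4π² + δ²) = 0.2224/√(39.48 + 0.0494) = 0.2224/6.287 = 0.03537.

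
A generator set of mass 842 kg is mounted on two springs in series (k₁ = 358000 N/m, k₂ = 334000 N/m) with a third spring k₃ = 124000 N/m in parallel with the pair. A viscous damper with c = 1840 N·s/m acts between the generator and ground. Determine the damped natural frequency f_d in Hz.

2.98 Hz

Series pair: k_s = k₁k₂/(k₁+k₂) = (358000)(334000)/(358000 + 334000) = 172800 N/m. In parallel with k₃: k_eq = 172800 + 124000 = 296800 N/m.
ω_n = √(k_eq/m) = √(296800/842) = 18.77 rad/s.
Critical damping c_c = 2√(k_eq·m) = 2√(296800 × 842) = 31620 N·s/m, so ζ = c/c_c = 1840/31620 = 0.05820.
ω_d = ω_n√(1 − ζ²) = 18.77 × √(1 − 0.00339) = 18.74 rad/s.
f_d = ω_d/(2π) = 2.983 Hz.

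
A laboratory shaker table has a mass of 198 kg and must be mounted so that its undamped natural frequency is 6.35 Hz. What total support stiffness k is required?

315000 N/m

ω_n = 2πf_n = 2π × 6.35 = 39.90 rad/s.
k = m·ω_n² = 198 × 39.90² = 198 × 1592 = 315200 N/m.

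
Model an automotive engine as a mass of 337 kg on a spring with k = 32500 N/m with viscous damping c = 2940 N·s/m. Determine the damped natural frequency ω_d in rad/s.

ω_n = √(k/m) = √(32500/337) = 9.820 rad/s.
Critical damping c_c = 2√(k·m) = 2√(32500 × 337) = 6619 N·s/m, so ζ = c/c_c = 2940/6619 = 0.4442.
ω_d = ω_n√(1 − ζ²) = 9.820 × √(1 − 0.197) = 8.798 rad/s.

8.80 rad/s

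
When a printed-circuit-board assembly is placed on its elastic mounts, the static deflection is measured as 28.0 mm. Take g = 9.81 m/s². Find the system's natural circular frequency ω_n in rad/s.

ω_n = √(g/δ_st) = √(9.81/0.0280) = √350.4 = 18.72 rad/s.

18.7 rad/s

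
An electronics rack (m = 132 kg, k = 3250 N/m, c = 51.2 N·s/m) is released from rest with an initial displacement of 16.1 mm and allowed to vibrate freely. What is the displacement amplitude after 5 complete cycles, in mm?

4.71 mm

ζ = c/(2√(km)) = 51.2/(2√(3250 × 132)) = 51.2/1310 = 0.03909.
Logarithmic decrement δ = 2πζ/√(1 − ζ²) = 2π × 0.03909/√(1 − 0.00153) = 0.2458.
After n cycles, x_n/x₀ = e^(−nδ), so x_5 = 16.1 × e^(−5 × 0.2458) = 16.1 × 0.2926 = 4.711 mm.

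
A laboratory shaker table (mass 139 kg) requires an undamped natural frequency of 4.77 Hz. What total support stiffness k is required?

125000 N/m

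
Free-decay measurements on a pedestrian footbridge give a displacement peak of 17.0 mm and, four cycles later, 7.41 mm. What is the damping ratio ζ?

Logarithmic decrement δ = (1/n)·ln(x₀/x_n) = (1/4)·ln(17.0/7.41) = (1/4)·ln(2.294) = 0.2076.
ζ = δ/√(4π² + δ²) = 0.2076/√(39.48 + 0.0431) = 0.2076/6.287 = 0.03302.

0.0330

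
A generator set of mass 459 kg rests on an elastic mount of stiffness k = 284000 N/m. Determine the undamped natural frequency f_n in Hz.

3.96 Hz

ω_n = √(k/m) = √(284000/459) = √618.7 = 24.87 rad/s.
f_n = ω_n/(2π) = 24.87/6.283 = 3.959 Hz.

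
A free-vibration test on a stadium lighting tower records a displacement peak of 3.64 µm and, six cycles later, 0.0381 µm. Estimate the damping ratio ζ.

0.120

Logarithmic decrement δ = (1/n)·ln(x₀/x_n) = (1/6)·ln(3.64/0.0381) = (1/6)·ln(95.54) = 0.7599.
ζ = δ/√(4π² + δ²) = 0.7599/√(39.48 + 0.577) = 0.7599/6.329 = 0.1201.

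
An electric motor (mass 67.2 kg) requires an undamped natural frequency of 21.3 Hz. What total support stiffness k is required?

1200000 N/m

ω_n = 2πf_n = 2π × 21.3 = 133.8 rad/s.
k = m·ω_n² = 67.2 × 133.8² = 67.2 × 17910 = 1204000 N/m.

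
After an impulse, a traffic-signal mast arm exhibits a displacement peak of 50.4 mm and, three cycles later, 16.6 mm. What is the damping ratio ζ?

Logarithmic decrement δ = (1/n)·ln(x₀/x_n) = (1/3)·ln(50.4/16.6) = (1/3)·ln(3.036) = 0.3702.
ζ = δ/√(4π² + δ²) = 0.3702/√(39.48 + 0.137) = 0.3702/6.294 = 0.05882.

0.0588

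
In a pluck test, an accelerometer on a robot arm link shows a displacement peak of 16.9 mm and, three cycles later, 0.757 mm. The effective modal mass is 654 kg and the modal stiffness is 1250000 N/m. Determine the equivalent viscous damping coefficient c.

Logarithmic decrement δ = (1/n)·ln(x₀/x_n) = (1/3)·ln(16.9/0.757) = (1/3)·ln(22.32) = 1.035.
ζ = δ/√(4π² + δ²) = 1.035/√(39.48 + 1.07) = 1.035/6.368 = 0.1626.
c = ζ · 2√(km) = 0.1626 × 2√(1250000 × 654) = 0.1626 × 57180 = 9296 N·s/m.

9300 N·s/m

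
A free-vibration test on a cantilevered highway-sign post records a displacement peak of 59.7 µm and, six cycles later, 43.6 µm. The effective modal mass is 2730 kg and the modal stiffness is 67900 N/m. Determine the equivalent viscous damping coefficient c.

227 N·s/m

Logarithmic decrement δ = (1/n)·ln(x₀/x_n) = (1/6)·ln(59.7/43.6) = (1/6)·ln(1.369) = 0.05238.
ζ = δ/√(4π² + δ²) = 0.05238/√(39.48 + 0.00274) = 0.05238/6.283 = 0.008336.
c = ζ · 2√(km) = 0.008336 × 2√(67900 × 2730) = 0.008336 × 27230 = 227.0 N·s/m.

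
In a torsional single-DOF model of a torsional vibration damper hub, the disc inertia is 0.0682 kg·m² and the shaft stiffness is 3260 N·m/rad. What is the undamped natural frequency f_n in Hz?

34.8 Hz

ω_n = √(k_t/J) = √(3260/0.0682) = √47800 = 218.6 rad/s.
f_n = ω_n/(2π) = 218.6/6.283 = 34.80 Hz.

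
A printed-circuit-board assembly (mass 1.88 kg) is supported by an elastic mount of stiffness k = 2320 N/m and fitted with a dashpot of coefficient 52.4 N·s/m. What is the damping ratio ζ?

0.397

ω_n = √(k/m) = √(2320/1.88) = 35.13 rad/s.
Critical damping c_c = 2√(k·m) = 2√(2320 × 1.88) = 132.1 N·s/m, so ζ = c/c_c = 52.4/132.1 = 0.3967.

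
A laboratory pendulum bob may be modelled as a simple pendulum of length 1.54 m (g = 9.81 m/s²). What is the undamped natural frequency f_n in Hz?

For a simple pendulum ω_n = √(g/L) = √(9.81/1.54) = √6.370 = 2.524 rad/s.
f_n = ω_n/(2π) = 2.524/6.283 = 0.4017 Hz.

0.402 Hz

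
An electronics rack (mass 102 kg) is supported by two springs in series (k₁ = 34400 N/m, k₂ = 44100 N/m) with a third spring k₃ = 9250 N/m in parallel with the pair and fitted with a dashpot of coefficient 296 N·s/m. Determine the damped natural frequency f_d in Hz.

2.65 Hz

Series pair: k_s = k₁k₂/(k₁+k₂) = (34400)(44100)/(34400 + 44100) = 19330 N/m. In parallel with k₃: k_eq = 19330 + 9250 = 28580 N/m.
ω_n = √(k_eq/m) = √(28580/102) = 16.74 rad/s.
Critical damping c_c = 2√(k_eq·m) = 2√(28580 × 102) = 3414 N·s/m, so ζ = c/c_c = 296/3414 = 0.08669.
ω_d = ω_n√(1 − ζ²) = 16.74 × √(1 − 0.00752) = 16.67 rad/s.
f_d = ω_d/(2π) = 2.654 Hz.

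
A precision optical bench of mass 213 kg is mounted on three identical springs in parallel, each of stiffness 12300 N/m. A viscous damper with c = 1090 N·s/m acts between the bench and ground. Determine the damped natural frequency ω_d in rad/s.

Parallel springs add: k_eq = 3 × 12300 = 36900 N/m.
ω_n = √(k_eq/m) = √(36900/213) = 13.16 rad/s.
Critical damping c_c = 2√(k_eq·m) = 2√(36900 × 213) = 5607 N·s/m, so ζ = c/c_c = 1090/5607 = 0.1944.
ω_d = ω_n√(1 − ζ²) = 13.16 × √(1 − 0.0378) = 12.91 rad/s.

12.9 rad/s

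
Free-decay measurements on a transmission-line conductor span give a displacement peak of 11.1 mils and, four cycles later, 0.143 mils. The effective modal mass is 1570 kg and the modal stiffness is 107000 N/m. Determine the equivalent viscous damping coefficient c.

4420 N·s/m

Logarithmic decrement δ = (1/n)·ln(x₀/x_n) = (1/4)·ln(11.1/0.143) = (1/4)·ln(77.62) = 1.088.
ζ = δ/√(4π² + δ²) = 1.088/√(39.48 + 1.18) = 1.088/6.377 = 0.1706.
c = ζ · 2√(km) = 0.1706 × 2√(107000 × 1570) = 0.1706 × 25920 = 4423 N·s/m.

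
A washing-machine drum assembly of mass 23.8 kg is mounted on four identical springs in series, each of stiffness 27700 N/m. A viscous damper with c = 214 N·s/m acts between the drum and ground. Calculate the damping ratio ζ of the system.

Series springs: 1/k_eq = 4/27700, so k_eq = 27700/4 = 6925 N/m.
ω_n = √(k_eq/m) = √(6925/23.8) = 17.06 rad/s.
Critical damping c_c = 2√(k_eq·m) = 2√(6925 × 23.8) = 811.9 N·s/m, so ζ = c/c_c = 214/811.9 = 0.2636.

0.264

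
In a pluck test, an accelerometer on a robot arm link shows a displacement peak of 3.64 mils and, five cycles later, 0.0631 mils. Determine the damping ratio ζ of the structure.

0.128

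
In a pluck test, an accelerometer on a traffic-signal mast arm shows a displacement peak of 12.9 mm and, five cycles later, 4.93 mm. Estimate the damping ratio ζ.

Logarithmic decrement δ = (1/n)·ln(x₀/x_n) = (1/5)·ln(12.9/4.93) = (1/5)·ln(2.617) = 0.1924.
ζ = δ/√(4π² + δ²) = 0.1924/√(39.48 + 0.0370) = 0.1924/6.286 = 0.03060.

0.0306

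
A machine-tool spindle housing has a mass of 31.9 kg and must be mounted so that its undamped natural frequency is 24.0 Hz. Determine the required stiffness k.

ω_n = 2πf_n = 2π × 24.0 = 150.8 rad/s.
k = m·ω_n² = 31.9 × 150.8² = 31.9 × 22740 = 725400 N/m.

725000 N/m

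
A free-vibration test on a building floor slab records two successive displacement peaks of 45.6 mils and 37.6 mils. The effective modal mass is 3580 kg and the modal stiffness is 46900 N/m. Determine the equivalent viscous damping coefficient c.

Logarithmic decrement δ = (1/n)·ln(x₀/x_n) = (1/1)·ln(45.6/37.6) = (1/1)·ln(1.213) = 0.1929.
ζ = δ/√(4π² + δ²) = 0.1929/√(39.48 + 0.0372) = 0.1929/6.286 = 0.03069.
c = ζ · 2√(km) = 0.03069 × 2√(46900 × 3580) = 0.03069 × 25920 = 795.3 N·s/m.

795 N·s/m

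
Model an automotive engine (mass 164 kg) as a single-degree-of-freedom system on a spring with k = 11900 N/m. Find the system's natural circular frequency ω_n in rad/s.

8.52 rad/s

ω_n = √(k/m) = √(11900/164) = √72.56 = 8.518 rad/s.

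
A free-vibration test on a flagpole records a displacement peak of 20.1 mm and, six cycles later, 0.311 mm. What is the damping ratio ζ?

Logarithmic decrement δ = (1/n)·ln(x₀/x_n) = (1/6)·ln(20.1/0.311) = (1/6)·ln(64.63) = 0.6948.
ζ = δ/√(4π² + δ²) = 0.6948/√(39.48 + 0.483) = 0.6948/6.321 = 0.1099.

0.110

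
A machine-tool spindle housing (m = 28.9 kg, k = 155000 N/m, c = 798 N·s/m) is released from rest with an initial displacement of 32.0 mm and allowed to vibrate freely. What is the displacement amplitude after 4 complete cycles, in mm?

0.257 mm

ζ = c/(2√(km)) = 798/(2√(155000 × 28.9)) = 798/4233 = 0.1885.
Logarithmic decrement δ = 2πζ/√(1 − ζ²) = 2π × 0.1885/√(1 − 0.0355) = 1.206.
After n cycles, x_n/x₀ = e^(−nδ), so x_4 = 32.0 × e^(−4 × 1.206) = 32.0 × 0.008030 = 0.2570 mm.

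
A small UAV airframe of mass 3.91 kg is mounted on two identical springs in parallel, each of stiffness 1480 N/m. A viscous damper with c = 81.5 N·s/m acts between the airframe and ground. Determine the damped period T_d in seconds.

Parallel springs add: k_eq = 2 × 1480 = 2960 N/m.
ω_n = √(k_eq/m) = √(2960/3.91) = 27.51 rad/s.
Critical damping c_c = 2√(k_eq·m) = 2√(2960 × 3.91) = 215.2 N·s/m, so ζ = c/c_c = 81.5/215.2 = 0.3788.
ω_d = ω_n√(1 − ζ²) = 27.51 × √(1 − 0.143) = 25.46 rad/s.
T_d = 2π/ω_d = 0.2467 s.

0.247 s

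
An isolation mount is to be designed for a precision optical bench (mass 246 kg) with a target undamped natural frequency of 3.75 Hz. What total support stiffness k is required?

137000 N/m

ω_n = 2πf_n = 2π × 3.75 = 23.56 rad/s.
k = m·ω_n² = 246 × 23.56² = 246 × 555.2 = 136600 N/m.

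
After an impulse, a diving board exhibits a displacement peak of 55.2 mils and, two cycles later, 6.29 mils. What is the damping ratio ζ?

Logarithmic decrement δ = (1/n)·ln(x₀/x_n) = (1/2)·ln(55.2/6.29) = (1/2)·ln(8.776) = 1.086.
ζ = δ/√(4π² + δ²) = 1.086/√(39.48 + 1.18) = 1.086/6.376 = 0.1703.

0.170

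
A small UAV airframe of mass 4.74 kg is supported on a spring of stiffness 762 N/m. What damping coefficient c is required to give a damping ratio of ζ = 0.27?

c_c = 2√(k·m) = 2√(762.0 × 4.74) = 120.2 N·s/m.
c = ζ·c_c = 0.27 × 120.2 = 32.45 N·s/m.

32.5 N·s/m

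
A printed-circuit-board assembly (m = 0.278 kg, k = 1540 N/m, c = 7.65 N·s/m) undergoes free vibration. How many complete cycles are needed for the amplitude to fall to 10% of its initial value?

2 cycles

ζ = c/(2√(km)) = 7.65/(2√(1540 × 0.278)) = 7.65/41.38 = 0.1849.
Logarithmic decrement δ = 2πζ/√(1 − ζ²) = 2π × 0.1849/√(1 − 0.0342) = 1.182.
x_n/x₀ = e^(−nδ) ≤ 0.1; take ln: n ≥ ln(1/0.1)/δ = 2.303/1.182 = 1.948.
So 2 complete cycles are required.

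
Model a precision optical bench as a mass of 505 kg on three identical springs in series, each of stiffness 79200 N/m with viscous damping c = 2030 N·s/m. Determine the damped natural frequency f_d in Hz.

Series springs: 1/k_eq = 3/79200, so k_eq = 79200/3 = 26400 N/m.
ω_n = √(k_eq/m) = √(26400/505) = 7.230 rad/s.
Critical damping c_c = 2√(k_eq·m) = 2√(26400 × 505) = 7303 N·s/m, so ζ = c/c_c = 2030/7303 = 0.2780.
ω_d = ω_n√(1 − ζ²) = 7.230 × √(1 − 0.0773) = 6.945 rad/s.
f_d = ω_d/(2π) = 1.105 Hz.

1.11 Hz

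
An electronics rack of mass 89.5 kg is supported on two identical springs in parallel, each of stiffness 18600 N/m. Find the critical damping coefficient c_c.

3650 N·s/m

Parallel springs add: k_eq = 2 × 18600 = 37200 N/m.
c_c = 2√(k_eq·m) = 2√(37200 × 89.5) = 2 × 1825 = 3649 N·s/m.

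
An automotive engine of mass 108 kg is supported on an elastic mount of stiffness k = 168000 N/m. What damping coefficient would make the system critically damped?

8520 N·s/m

c_c = 2√(k·m) = 2√(168000 × 108) = 2 × 4260 = 8519 N·s/m.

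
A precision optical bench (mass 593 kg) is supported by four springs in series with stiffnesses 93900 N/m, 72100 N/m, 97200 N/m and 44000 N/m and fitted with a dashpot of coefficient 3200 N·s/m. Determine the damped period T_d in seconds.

1.34 s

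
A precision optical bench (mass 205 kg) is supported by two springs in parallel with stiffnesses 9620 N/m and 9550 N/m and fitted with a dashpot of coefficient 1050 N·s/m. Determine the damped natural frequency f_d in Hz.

1.48 Hz

Parallel springs add: k_eq = 9620 + 9550 = 19170 N/m.
ω_n = √(k_eq/m) = √(19170/205) = 9.670 rad/s.
Critical damping c_c = 2√(k_eq·m) = 2√(19170 × 205) = 3965 N·s/m, so ζ = c/c_c = 1050/3965 = 0.2648.
ω_d = ω_n√(1 − ζ²) = 9.670 × √(1 − 0.0701) = 9.325 rad/s.
f_d = ω_d/(2π) = 1.484 Hz.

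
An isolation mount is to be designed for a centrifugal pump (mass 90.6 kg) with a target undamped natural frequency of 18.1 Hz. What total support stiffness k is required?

1170000 N/m

ω_n = 2πf_n = 2π × 18.1 = 113.7 rad/s.
k = m·ω_n² = 90.6 × 113.7² = 90.6 × 12930 = 1172000 N/m.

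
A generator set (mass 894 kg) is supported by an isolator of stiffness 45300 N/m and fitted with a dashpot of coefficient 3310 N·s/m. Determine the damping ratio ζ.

0.260

ω_n = √(k/m) = √(45300/894) = 7.118 rad/s.
Critical damping c_c = 2√(k·m) = 2√(45300 × 894) = 12730 N·s/m, so ζ = c/c_c = 3310/12730 = 0.2601.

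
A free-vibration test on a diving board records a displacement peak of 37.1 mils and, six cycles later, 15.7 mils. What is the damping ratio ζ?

0.0228

Logarithmic decrement δ = (1/n)·ln(x₀/x_n) = (1/6)·ln(37.1/15.7) = (1/6)·ln(2.363) = 0.1433.
ζ = δ/√(4π² + δ²) = 0.1433/√(39.48 + 0.0205) = 0.1433/6.285 = 0.02281.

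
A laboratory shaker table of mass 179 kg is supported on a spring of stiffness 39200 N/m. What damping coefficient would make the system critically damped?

c_c = 2√(k·m) = 2√(39200 × 179) = 2 × 2649 = 5298 N·s/m.

5300 N·s/m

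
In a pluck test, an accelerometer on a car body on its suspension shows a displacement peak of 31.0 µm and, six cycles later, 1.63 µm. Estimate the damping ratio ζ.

Logarithmic decrement δ = (1/n)·ln(x₀/x_n) = (1/6)·ln(31.0/1.63) = (1/6)·ln(19.02) = 0.4909.
ζ = δ/√(4π² + δ²) = 0.4909/√(39.48 + 0.241) = 0.4909/6.302 = 0.07789.

0.0779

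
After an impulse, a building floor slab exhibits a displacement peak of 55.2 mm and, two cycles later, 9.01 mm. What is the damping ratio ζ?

Logarithmic decrement δ = (1/n)·ln(x₀/x_n) = (1/2)·ln(55.2/9.01) = (1/2)·ln(6.127) = 0.9063.
ζ = δ/√(4π² + δ²) = 0.9063/√(39.48 + 0.821) = 0.9063/6.348 = 0.1428.

0.143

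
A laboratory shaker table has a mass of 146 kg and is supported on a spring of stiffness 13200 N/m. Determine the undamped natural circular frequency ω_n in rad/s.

ω_n = √(k/m) = √(13200/146) = √90.41 = 9.508 rad/s.

9.51 rad/s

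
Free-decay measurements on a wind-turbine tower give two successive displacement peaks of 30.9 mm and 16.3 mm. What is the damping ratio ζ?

0.101

Logarithmic decrement δ = (1/n)·ln(x₀/x_n) = (1/1)·ln(30.9/16.3) = (1/1)·ln(1.896) = 0.6396.
ζ = δ/√(4π² + δ²) = 0.6396/√(39.48 + 0.409) = 0.6396/6.316 = 0.1013.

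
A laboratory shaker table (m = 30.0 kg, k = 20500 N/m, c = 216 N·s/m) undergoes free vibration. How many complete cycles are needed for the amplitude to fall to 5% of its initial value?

4 cycles

ζ = c/(2√(km)) = 216/(2√(20500 × 30.0)) = 216/1568 = 0.1377.
Logarithmic decrement δ = 2πζ/√(1 − ζ²) = 2π × 0.1377/√(1 − 0.0190) = 0.8736.
x_n/x₀ = e^(−nδ) ≤ 0.05; take ln: n ≥ ln(1/0.05)/δ = 2.996/0.8736 = 3.429.
So 4 complete cycles are required.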